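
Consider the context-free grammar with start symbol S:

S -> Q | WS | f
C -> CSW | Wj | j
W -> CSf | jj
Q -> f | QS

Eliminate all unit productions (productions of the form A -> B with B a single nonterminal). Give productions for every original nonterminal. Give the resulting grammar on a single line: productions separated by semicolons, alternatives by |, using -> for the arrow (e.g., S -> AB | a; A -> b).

S -> f | QS | WS; C -> j | Wj | CSW; Q -> f | QS; W -> jj | CSf

Unit productions: S->Q.
Unit pairs (A ⇒* B via units): (S,Q).
S: inherits non-unit rules of {Q, S} → QS | WS | f.
C: inherits non-unit rules of {C} → CSW | Wj | j.
Q: inherits non-unit rules of {Q} → QS | f.
W: inherits non-unit rules of {W} → CSf | jj.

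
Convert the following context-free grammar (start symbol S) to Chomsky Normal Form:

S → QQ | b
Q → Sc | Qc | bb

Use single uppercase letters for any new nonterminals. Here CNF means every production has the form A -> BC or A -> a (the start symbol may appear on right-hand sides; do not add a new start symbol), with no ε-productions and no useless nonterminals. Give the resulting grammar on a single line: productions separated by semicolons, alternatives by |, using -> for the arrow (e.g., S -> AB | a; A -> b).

S -> b | QQ; A -> c; B -> b; Q -> BB | QA | SA

No ε-productions.
No unit productions to eliminate.
TERM: introduce B -> b, A -> c and substitute in every rule of length ≥2.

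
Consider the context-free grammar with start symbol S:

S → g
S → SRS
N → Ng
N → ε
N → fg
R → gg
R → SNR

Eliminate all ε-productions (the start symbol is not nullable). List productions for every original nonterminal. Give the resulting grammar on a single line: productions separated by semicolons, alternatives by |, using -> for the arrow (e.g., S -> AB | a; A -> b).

S -> g | SRS; N -> g | Ng | fg; R -> SR | gg | SNR

Nullable set: {N}.
Drop N -> ε.
N -> Ng: N nullable, giving Ng | g.
R -> SNR: N nullable, giving SNR | SR.
Unchanged (no nullable symbols): S -> SRS; S -> g; N -> fg; R -> gg.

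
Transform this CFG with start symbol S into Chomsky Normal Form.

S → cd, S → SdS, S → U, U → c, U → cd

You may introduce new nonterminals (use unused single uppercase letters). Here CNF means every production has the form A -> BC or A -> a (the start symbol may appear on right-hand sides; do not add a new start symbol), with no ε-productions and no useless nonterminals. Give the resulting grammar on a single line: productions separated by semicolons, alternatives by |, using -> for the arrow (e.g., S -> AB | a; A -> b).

No ε-productions.
After unit-elimination: S -> c | cd | SdS; U -> c | cd.
TERM: introduce B -> c, A -> d and substitute in every rule of length ≥2.
BIN: S -> SAS becomes S -> SC, C -> AS.
Drop unreachable/unproductive: U.

S -> c | BA | SC; A -> d; B -> c; C -> AS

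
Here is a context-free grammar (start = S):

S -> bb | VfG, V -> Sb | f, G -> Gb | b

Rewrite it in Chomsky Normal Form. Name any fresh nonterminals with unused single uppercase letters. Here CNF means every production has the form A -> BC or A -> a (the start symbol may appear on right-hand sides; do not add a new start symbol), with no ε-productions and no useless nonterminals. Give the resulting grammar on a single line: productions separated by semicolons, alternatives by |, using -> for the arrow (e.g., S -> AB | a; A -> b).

S -> AA | VC; A -> b; B -> f; C -> BG; G -> b | GA; V -> f | SA

No ε-productions.
No unit productions to eliminate.
TERM: introduce A -> b, B -> f and substitute in every rule of length ≥2.
BIN: S -> VBG becomes S -> VC, C -> BG.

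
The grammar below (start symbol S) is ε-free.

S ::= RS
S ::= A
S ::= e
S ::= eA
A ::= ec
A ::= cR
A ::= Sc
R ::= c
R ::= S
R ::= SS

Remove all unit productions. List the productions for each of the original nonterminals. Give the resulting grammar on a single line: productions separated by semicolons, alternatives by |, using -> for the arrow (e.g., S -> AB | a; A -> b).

Unit productions: R->S, S->A.
Unit pairs (A ⇒* B via units): (R,A), (R,S), (S,A).
S: inherits non-unit rules of {A, S} → RS | Sc | cR | e | eA | ec.
A: inherits non-unit rules of {A} → Sc | cR | ec.
R: inherits non-unit rules of {A, R, S} → RS | SS | Sc | c | cR | e | eA | ec.

S -> e | RS | Sc | cR | eA | ec; A -> Sc | cR | ec; R -> c | e | RS | SS | Sc | cR | eA | ec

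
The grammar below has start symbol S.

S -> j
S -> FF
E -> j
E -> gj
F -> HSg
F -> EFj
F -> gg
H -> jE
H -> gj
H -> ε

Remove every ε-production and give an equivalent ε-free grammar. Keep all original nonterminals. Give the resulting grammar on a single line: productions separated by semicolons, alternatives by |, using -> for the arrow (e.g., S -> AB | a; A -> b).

Nullable set: {H}.
F -> HSg: H nullable, giving HSg | Sg.
Drop H -> ε.
Unchanged (no nullable symbols): S -> FF; S -> j; E -> gj; E -> j; F -> EFj; F -> gg; H -> gj; H -> jE.

S -> j | FF; E -> j | gj; F -> Sg | gg | EFj | HSg; H -> gj | jE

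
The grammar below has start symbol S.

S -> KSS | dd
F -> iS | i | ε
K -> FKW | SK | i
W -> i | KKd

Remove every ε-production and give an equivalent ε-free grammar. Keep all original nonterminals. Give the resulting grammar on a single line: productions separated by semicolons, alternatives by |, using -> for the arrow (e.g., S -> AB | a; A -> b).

S -> dd | KSS; F -> i | iS; K -> i | KW | SK | FKW; W -> i | KKd

Nullable set: {F}.
Drop F -> ε.
K -> FKW: F nullable, giving FKW | KW.
Unchanged (no nullable symbols): S -> KSS; S -> dd; F -> i; F -> iS; K -> SK; K -> i; W -> KKd; W -> i.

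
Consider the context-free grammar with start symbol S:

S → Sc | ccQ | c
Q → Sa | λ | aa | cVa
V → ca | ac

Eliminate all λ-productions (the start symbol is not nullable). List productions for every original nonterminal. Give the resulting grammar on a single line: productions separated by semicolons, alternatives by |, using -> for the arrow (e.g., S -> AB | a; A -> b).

S -> c | Sc | cc | ccQ; Q -> Sa | aa | cVa; V -> ac | ca

Nullable set: {Q}.
S -> ccQ: Q nullable, giving cc | ccQ.
Drop Q -> λ.
Unchanged (no nullable symbols): S -> Sc; S -> c; Q -> Sa; Q -> aa; Q -> cVa; V -> ac; V -> ca.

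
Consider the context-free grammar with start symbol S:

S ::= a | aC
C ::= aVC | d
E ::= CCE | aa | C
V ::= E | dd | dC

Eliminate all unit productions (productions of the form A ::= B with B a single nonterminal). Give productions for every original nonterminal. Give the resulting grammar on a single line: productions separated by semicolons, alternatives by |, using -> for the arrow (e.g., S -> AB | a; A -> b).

S -> a | aC; C -> d | aVC; E -> d | aa | CCE | aVC; V -> d | aa | dC | dd | CCE | aVC

Unit productions: E->C, V->E.
Unit pairs (A ⇒* B via units): (E,C), (V,C), (V,E).
S: inherits non-unit rules of {S} → a | aC.
C: inherits non-unit rules of {C} → aVC | d.
E: inherits non-unit rules of {C, E} → CCE | aVC | aa | d.
V: inherits non-unit rules of {C, E, V} → CCE | aVC | aa | d | dC | dd.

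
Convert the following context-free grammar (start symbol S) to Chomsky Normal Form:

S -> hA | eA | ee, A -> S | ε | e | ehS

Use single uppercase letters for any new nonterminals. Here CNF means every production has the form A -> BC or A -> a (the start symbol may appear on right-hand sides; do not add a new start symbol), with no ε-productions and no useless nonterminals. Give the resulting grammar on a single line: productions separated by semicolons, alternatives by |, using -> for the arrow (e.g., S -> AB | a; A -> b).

S -> e | h | BA | BB | CA; A -> e | h | BA | BB | BD | CA; B -> e; C -> h; D -> CS

Nullable: {A}; after ε-elimination: S -> e | h | eA | ee | hA; A -> S | e | ehS.
After unit-elimination: S -> e | h | eA | ee | hA; A -> e | h | eA | ee | hA | ehS.
TERM: introduce B -> e, C -> h and substitute in every rule of length ≥2.
BIN: A -> BCS becomes A -> BD, D -> CS.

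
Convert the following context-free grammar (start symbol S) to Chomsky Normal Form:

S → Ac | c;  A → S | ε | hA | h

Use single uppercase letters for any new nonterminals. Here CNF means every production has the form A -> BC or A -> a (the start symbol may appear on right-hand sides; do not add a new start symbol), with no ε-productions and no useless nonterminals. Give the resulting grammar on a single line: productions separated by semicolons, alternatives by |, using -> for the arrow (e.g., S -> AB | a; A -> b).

Nullable: {A}; after ε-elimination: S -> c | Ac; A -> S | h | hA.
After unit-elimination: S -> c | Ac; A -> c | h | Ac | hA.
TERM: introduce B -> c, C -> h and substitute in every rule of length ≥2.

S -> c | AB; A -> c | h | AB | CA; B -> c; C -> h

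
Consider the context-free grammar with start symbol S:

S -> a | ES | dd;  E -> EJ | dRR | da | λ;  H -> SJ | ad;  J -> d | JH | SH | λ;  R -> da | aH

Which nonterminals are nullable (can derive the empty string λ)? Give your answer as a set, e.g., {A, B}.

{E, J}

Directly nullable (have an ε-rule): {E, J}.
Not nullable: H, R, S — each has a terminal in every rule's right-hand side or depends on a non-nullable symbol.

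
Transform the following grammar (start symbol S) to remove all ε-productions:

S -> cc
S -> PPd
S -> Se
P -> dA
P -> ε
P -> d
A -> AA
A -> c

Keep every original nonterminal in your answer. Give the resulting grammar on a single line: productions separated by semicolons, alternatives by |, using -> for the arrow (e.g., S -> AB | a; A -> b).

Nullable set: {P}.
S -> PPd: P, P nullable, giving PPd | Pd | d.
Drop P -> ε.
Unchanged (no nullable symbols): S -> Se; S -> cc; A -> AA; A -> c; P -> d; P -> dA.

S -> d | Pd | Se | cc | PPd; A -> c | AA; P -> d | dA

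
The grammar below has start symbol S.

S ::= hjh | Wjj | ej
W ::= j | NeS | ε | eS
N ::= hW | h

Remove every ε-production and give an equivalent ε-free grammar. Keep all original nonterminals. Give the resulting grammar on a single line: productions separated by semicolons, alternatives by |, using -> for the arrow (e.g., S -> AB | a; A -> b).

S -> ej | jj | Wjj | hjh; N -> h | hW; W -> j | eS | NeS

Nullable set: {W}.
S -> Wjj: W nullable, giving Wjj | jj.
N -> hW: W nullable, giving h | hW.
Drop W -> ε.
Unchanged (no nullable symbols): S -> ej; S -> hjh; N -> h; W -> NeS; W -> eS; W -> j.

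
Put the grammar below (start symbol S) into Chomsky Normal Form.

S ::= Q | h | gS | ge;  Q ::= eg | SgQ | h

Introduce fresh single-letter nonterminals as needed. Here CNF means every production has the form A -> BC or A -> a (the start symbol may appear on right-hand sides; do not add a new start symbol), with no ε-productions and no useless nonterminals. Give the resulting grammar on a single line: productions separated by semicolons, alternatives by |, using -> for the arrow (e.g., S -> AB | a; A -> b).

S -> h | AB | AS | BA | SD; A -> g; B -> e; C -> AQ; D -> AQ; Q -> h | BA | SC

No ε-productions.
After unit-elimination: S -> h | eg | gS | ge | SgQ; Q -> h | eg | SgQ.
TERM: introduce B -> e, A -> g and substitute in every rule of length ≥2.
BIN: Q -> SAQ becomes Q -> SC, C -> AQ; S -> SAQ becomes S -> SD, D -> AQ.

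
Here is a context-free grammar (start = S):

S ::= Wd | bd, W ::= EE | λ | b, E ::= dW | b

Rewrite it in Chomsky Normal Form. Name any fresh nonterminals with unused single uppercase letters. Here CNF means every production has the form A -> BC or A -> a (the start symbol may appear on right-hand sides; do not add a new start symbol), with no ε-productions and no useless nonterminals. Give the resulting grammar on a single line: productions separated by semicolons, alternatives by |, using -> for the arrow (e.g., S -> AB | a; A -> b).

S -> d | BA | WA; A -> d; B -> b; E -> b | d | AW; W -> b | EE

Nullable: {W}; after ε-elimination: S -> d | Wd | bd; E -> b | d | dW; W -> b | EE.
No unit productions to eliminate.
TERM: introduce B -> b, A -> d and substitute in every rule of length ≥2.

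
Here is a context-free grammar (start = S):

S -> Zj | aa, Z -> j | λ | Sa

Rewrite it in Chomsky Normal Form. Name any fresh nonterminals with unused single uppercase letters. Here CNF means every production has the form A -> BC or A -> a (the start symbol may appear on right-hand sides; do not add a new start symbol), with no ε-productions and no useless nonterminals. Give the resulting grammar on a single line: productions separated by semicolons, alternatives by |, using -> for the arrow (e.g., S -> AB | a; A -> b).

Nullable: {Z}; after ε-elimination: S -> j | Zj | aa; Z -> j | Sa.
No unit productions to eliminate.
TERM: introduce B -> a, A -> j and substitute in every rule of length ≥2.

S -> j | BB | ZA; A -> j; B -> a; Z -> j | SB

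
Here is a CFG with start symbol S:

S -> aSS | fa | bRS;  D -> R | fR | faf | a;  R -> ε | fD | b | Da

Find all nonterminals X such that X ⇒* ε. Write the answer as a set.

{D, R}

Directly nullable (have an ε-rule): {R}.
D is nullable via D -> R (every symbol on the right is already known nullable).
Not nullable: S — each has a terminal in every rule's right-hand side or depends on a non-nullable symbol.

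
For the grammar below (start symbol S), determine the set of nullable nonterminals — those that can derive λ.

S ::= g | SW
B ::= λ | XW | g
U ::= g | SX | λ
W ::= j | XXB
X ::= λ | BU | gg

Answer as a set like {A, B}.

{B, U, W, X}

Directly nullable (have an ε-rule): {B, U, X}.
W is nullable via W -> XXB (every symbol on the right is already known nullable).
Not nullable: S — each has a terminal in every rule's right-hand side or depends on a non-nullable symbol.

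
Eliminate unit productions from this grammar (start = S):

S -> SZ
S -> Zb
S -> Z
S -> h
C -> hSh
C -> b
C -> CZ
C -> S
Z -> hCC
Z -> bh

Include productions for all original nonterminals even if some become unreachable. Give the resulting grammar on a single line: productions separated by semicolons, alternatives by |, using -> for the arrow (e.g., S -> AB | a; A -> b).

S -> h | SZ | Zb | bh | hCC; C -> b | h | CZ | SZ | Zb | bh | hCC | hSh; Z -> bh | hCC

Unit productions: C->S, S->Z.
Unit pairs (A ⇒* B via units): (C,S), (C,Z), (S,Z).
S: inherits non-unit rules of {S, Z} → SZ | Zb | bh | h | hCC.
C: inherits non-unit rules of {C, S, Z} → CZ | SZ | Zb | b | bh | h | hCC | hSh.
Z: inherits non-unit rules of {Z} → bh | hCC.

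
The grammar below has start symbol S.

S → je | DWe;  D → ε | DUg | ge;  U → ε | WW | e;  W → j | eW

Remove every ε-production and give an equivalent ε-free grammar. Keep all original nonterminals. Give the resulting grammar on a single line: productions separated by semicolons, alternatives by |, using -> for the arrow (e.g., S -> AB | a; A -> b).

S -> We | je | DWe; D -> g | Dg | Ug | ge | DUg; U -> e | WW; W -> j | eW

Nullable set: {D, U}.
S -> DWe: D nullable, giving DWe | We.
Drop D -> ε.
D -> DUg: D, U nullable, giving DUg | Dg | Ug | g.
Drop U -> ε.
Unchanged (no nullable symbols): S -> je; D -> ge; U -> WW; U -> e; W -> eW; W -> j.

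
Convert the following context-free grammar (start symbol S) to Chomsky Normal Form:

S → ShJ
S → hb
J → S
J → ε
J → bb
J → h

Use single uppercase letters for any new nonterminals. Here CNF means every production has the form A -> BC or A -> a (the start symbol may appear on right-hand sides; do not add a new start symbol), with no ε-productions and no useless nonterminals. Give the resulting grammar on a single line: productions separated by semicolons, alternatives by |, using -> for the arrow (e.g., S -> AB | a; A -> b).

S -> AB | SA | SD; A -> h; B -> b; C -> AJ; D -> AJ; J -> h | AB | BB | SA | SC

Nullable: {J}; after ε-elimination: S -> Sh | hb | ShJ; J -> S | h | bb.
After unit-elimination: S -> Sh | hb | ShJ; J -> h | Sh | bb | hb | ShJ.
TERM: introduce B -> b, A -> h and substitute in every rule of length ≥2.
BIN: J -> SAJ becomes J -> SC, C -> AJ; S -> SAJ becomes S -> SD, D -> AJ.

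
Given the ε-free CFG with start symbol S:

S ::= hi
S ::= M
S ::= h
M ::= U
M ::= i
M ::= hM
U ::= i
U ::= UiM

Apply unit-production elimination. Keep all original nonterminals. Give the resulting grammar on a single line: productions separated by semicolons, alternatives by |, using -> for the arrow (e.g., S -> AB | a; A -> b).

Unit productions: M->U, S->M.
Unit pairs (A ⇒* B via units): (M,U), (S,M), (S,U).
S: inherits non-unit rules of {M, S, U} → UiM | h | hM | hi | i.
M: inherits non-unit rules of {M, U} → UiM | hM | i.
U: inherits non-unit rules of {U} → UiM | i.

S -> h | i | hM | hi | UiM; M -> i | hM | UiM; U -> i | UiM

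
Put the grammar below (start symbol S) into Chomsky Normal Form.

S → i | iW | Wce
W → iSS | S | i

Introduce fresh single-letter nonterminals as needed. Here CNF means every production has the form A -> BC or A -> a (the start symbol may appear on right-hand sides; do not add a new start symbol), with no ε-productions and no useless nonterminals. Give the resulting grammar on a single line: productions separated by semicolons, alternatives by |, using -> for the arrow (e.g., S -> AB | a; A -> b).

No ε-productions.
After unit-elimination: S -> i | iW | Wce; W -> i | iW | Wce | iSS.
TERM: introduce A -> c, B -> e, C -> i and substitute in every rule of length ≥2.
BIN: S -> WAB becomes S -> WD, D -> AB; W -> CSS becomes W -> CE, E -> SS; W -> WAB becomes W -> WF, F -> AB.

S -> i | CW | WD; A -> c; B -> e; C -> i; D -> AB; E -> SS; F -> AB; W -> i | CE | CW | WF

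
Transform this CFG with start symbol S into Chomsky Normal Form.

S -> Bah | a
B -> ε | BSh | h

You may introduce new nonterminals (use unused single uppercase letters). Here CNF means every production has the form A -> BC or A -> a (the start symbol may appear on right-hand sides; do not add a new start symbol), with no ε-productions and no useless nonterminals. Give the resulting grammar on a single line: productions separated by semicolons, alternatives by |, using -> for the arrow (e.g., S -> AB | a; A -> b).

Nullable: {B}; after ε-elimination: S -> a | ah | Bah; B -> h | Sh | BSh.
No unit productions to eliminate.
TERM: introduce C -> a, A -> h and substitute in every rule of length ≥2.
BIN: B -> BSA becomes B -> BD, D -> SA; S -> BCA becomes S -> BE, E -> CA.

S -> a | BE | CA; A -> h; B -> h | BD | SA; C -> a; D -> SA; E -> CA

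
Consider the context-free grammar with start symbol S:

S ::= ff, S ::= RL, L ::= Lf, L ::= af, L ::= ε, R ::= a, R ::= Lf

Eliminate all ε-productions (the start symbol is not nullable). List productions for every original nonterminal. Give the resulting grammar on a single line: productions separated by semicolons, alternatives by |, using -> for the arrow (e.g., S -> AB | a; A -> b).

S -> R | RL | ff; L -> f | Lf | af; R -> a | f | Lf

Nullable set: {L}.
S -> RL: L nullable, giving R | RL.
Drop L -> ε.
L -> Lf: L nullable, giving Lf | f.
R -> Lf: L nullable, giving Lf | f.
Unchanged (no nullable symbols): S -> ff; L -> af; R -> a.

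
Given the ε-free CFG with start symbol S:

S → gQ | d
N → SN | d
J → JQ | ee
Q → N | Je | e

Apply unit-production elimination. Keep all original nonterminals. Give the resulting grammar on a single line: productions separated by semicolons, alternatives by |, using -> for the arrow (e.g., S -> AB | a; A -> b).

Unit productions: Q->N.
Unit pairs (A ⇒* B via units): (Q,N).
S: inherits non-unit rules of {S} → d | gQ.
J: inherits non-unit rules of {J} → JQ | ee.
N: inherits non-unit rules of {N} → SN | d.
Q: inherits non-unit rules of {N, Q} → Je | SN | d | e.

S -> d | gQ; J -> JQ | ee; N -> d | SN; Q -> d | e | Je | SN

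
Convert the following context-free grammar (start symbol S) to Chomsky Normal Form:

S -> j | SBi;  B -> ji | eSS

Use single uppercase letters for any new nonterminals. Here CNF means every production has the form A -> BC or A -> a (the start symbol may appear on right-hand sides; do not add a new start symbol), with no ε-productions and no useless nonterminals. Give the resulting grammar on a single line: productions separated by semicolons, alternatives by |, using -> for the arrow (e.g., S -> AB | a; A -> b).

S -> j | SF; A -> e; B -> AE | CD; C -> j; D -> i; E -> SS; F -> BD

No ε-productions.
No unit productions to eliminate.
TERM: introduce A -> e, D -> i, C -> j and substitute in every rule of length ≥2.
BIN: B -> ASS becomes B -> AE, E -> SS; S -> SBD becomes S -> SF, F -> BD.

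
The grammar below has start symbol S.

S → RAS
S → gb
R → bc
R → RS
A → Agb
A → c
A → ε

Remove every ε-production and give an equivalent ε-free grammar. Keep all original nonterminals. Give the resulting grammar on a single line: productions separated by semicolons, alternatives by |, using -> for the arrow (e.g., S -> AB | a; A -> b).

S -> RS | gb | RAS; A -> c | gb | Agb; R -> RS | bc

Nullable set: {A}.
S -> RAS: A nullable, giving RAS | RS.
Drop A -> ε.
A -> Agb: A nullable, giving Agb | gb.
Unchanged (no nullable symbols): S -> gb; A -> c; R -> RS; R -> bc.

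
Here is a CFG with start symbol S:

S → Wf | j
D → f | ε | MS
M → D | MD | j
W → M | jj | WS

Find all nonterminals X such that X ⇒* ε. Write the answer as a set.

Directly nullable (have an ε-rule): {D}.
M is nullable via M -> D (every symbol on the right is already known nullable).
W is nullable via W -> M (every symbol on the right is already known nullable).
Not nullable: S — each has a terminal in every rule's right-hand side or depends on a non-nullable symbol.

{D, M, W}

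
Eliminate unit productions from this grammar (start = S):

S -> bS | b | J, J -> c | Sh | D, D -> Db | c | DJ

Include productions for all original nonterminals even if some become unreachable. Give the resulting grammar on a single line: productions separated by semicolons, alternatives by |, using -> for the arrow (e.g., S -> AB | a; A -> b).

S -> b | c | DJ | Db | Sh | bS; D -> c | DJ | Db; J -> c | DJ | Db | Sh

Unit productions: J->D, S->J.
Unit pairs (A ⇒* B via units): (J,D), (S,D), (S,J).
S: inherits non-unit rules of {D, J, S} → DJ | Db | Sh | b | bS | c.
D: inherits non-unit rules of {D} → DJ | Db | c.
J: inherits non-unit rules of {D, J} → DJ | Db | Sh | c.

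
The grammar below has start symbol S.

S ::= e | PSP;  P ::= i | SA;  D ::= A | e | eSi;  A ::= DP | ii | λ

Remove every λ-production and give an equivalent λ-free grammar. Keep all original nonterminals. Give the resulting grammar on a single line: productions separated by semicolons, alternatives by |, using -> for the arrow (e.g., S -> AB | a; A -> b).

S -> e | PSP; A -> P | DP | ii; D -> A | e | eSi; P -> S | i | SA

Nullable set: {A, D}.
Drop A -> λ.
A -> DP: D nullable, giving DP | P.
D -> A: A nullable, giving A.
P -> SA: A nullable, giving S | SA.
Unchanged (no nullable symbols): S -> PSP; S -> e; A -> ii; D -> e; D -> eSi; P -> i.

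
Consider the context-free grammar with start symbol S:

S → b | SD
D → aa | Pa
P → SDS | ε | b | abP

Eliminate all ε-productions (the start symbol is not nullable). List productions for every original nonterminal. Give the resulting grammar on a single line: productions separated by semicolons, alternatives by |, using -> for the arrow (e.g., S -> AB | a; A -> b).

Nullable set: {P}.
D -> Pa: P nullable, giving Pa | a.
Drop P -> ε.
P -> abP: P nullable, giving ab | abP.
Unchanged (no nullable symbols): S -> SD; S -> b; D -> aa; P -> SDS; P -> b.

S -> b | SD; D -> a | Pa | aa; P -> b | ab | SDS | abP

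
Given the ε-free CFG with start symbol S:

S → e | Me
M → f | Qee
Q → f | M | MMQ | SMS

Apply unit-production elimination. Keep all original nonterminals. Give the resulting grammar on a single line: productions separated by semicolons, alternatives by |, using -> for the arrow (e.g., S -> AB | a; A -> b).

S -> e | Me; M -> f | Qee; Q -> f | MMQ | Qee | SMS

Unit productions: Q->M.
Unit pairs (A ⇒* B via units): (Q,M).
S: inherits non-unit rules of {S} → Me | e.
M: inherits non-unit rules of {M} → Qee | f.
Q: inherits non-unit rules of {M, Q} → MMQ | Qee | SMS | f.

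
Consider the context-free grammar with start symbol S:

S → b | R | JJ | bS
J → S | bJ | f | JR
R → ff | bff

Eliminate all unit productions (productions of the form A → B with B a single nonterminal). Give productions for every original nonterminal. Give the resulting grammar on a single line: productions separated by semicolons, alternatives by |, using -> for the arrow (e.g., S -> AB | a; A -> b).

Unit productions: J->S, S->R.
Unit pairs (A ⇒* B via units): (J,R), (J,S), (S,R).
S: inherits non-unit rules of {R, S} → JJ | b | bS | bff | ff.
J: inherits non-unit rules of {J, R, S} → JJ | JR | b | bJ | bS | bff | f | ff.
R: inherits non-unit rules of {R} → bff | ff.

S -> b | JJ | bS | ff | bff; J -> b | f | JJ | JR | bJ | bS | ff | bff; R -> ff | bff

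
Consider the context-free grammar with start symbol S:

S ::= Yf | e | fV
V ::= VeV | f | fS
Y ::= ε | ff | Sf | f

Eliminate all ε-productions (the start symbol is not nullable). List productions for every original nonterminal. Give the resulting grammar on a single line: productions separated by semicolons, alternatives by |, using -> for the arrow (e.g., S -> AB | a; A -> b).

Nullable set: {Y}.
S -> Yf: Y nullable, giving Yf | f.
Drop Y -> ε.
Unchanged (no nullable symbols): S -> e; S -> fV; V -> VeV; V -> f; V -> fS; Y -> Sf; Y -> f; Y -> ff.

S -> e | f | Yf | fV; V -> f | fS | VeV; Y -> f | Sf | ff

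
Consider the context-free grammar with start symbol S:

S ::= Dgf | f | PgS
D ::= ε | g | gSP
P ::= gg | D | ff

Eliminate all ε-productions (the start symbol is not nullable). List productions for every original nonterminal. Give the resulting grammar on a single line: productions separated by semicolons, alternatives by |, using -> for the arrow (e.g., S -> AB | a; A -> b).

S -> f | gS | gf | Dgf | PgS; D -> g | gS | gSP; P -> D | ff | gg

Nullable set: {D, P}.
S -> Dgf: D nullable, giving Dgf | gf.
S -> PgS: P nullable, giving PgS | gS.
Drop D -> ε.
D -> gSP: P nullable, giving gS | gSP.
P -> D: D nullable, giving D.
Unchanged (no nullable symbols): S -> f; D -> g; P -> ff; P -> gg.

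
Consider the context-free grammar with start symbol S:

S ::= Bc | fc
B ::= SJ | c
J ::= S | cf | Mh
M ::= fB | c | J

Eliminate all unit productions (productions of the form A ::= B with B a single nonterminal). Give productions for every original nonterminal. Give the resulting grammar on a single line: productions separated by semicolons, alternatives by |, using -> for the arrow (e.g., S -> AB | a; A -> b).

S -> Bc | fc; B -> c | SJ; J -> Bc | Mh | cf | fc; M -> c | Bc | Mh | cf | fB | fc

Unit productions: J->S, M->J.
Unit pairs (A ⇒* B via units): (J,S), (M,J), (M,S).
S: inherits non-unit rules of {S} → Bc | fc.
B: inherits non-unit rules of {B} → SJ | c.
J: inherits non-unit rules of {J, S} → Bc | Mh | cf | fc.
M: inherits non-unit rules of {J, M, S} → Bc | Mh | c | cf | fB | fc.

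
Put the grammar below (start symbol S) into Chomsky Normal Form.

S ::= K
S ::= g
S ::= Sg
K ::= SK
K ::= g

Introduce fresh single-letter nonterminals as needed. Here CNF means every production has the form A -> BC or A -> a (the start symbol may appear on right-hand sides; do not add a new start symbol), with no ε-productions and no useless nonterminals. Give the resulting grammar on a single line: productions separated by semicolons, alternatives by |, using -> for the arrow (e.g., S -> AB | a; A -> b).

S -> g | SA | SK; A -> g; K -> g | SK

No ε-productions.
After unit-elimination: S -> g | SK | Sg; K -> g | SK.
TERM: introduce A -> g and substitute in every rule of length ≥2.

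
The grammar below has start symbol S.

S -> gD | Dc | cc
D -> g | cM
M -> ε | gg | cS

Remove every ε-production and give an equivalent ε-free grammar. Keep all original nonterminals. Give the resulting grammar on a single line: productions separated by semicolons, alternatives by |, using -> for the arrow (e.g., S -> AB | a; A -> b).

Nullable set: {M}.
D -> cM: M nullable, giving c | cM.
Drop M -> ε.
Unchanged (no nullable symbols): S -> Dc; S -> cc; S -> gD; D -> g; M -> cS; M -> gg.

S -> Dc | cc | gD; D -> c | g | cM; M -> cS | gg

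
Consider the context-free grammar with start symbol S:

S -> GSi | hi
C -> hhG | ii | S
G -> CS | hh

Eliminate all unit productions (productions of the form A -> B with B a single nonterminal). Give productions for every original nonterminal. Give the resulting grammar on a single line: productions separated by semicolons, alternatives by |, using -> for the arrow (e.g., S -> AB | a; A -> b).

Unit productions: C->S.
Unit pairs (A ⇒* B via units): (C,S).
S: inherits non-unit rules of {S} → GSi | hi.
C: inherits non-unit rules of {C, S} → GSi | hhG | hi | ii.
G: inherits non-unit rules of {G} → CS | hh.

S -> hi | GSi; C -> hi | ii | GSi | hhG; G -> CS | hh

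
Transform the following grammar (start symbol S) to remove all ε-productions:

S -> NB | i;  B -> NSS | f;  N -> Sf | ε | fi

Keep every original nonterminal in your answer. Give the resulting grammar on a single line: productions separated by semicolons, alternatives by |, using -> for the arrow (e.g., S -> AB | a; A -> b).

S -> B | i | NB; B -> f | SS | NSS; N -> Sf | fi

Nullable set: {N}.
S -> NB: N nullable, giving B | NB.
B -> NSS: N nullable, giving NSS | SS.
Drop N -> ε.
Unchanged (no nullable symbols): S -> i; B -> f; N -> Sf; N -> fi.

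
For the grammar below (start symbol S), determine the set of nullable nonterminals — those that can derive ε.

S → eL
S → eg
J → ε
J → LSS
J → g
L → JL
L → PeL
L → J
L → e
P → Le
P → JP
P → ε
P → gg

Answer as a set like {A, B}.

Directly nullable (have an ε-rule): {J, P}.
L is nullable via L -> J (every symbol on the right is already known nullable).
Not nullable: S — each has a terminal in every rule's right-hand side or depends on a non-nullable symbol.

{J, L, P}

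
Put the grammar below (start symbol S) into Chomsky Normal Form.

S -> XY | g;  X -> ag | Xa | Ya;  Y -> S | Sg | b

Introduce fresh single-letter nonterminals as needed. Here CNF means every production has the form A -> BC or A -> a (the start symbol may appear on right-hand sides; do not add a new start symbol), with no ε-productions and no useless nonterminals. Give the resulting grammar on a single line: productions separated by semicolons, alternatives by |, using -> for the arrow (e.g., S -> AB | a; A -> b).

S -> g | XY; A -> a; B -> g; X -> AB | XA | YA; Y -> b | g | SB | XY

No ε-productions.
After unit-elimination: S -> g | XY; X -> Xa | Ya | ag; Y -> b | g | Sg | XY.
TERM: introduce A -> a, B -> g and substitute in every rule of length ≥2.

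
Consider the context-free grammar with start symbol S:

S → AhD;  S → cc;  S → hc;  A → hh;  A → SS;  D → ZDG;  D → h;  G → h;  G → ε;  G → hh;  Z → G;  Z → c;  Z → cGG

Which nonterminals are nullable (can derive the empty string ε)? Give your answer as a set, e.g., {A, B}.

Directly nullable (have an ε-rule): {G}.
Z is nullable via Z -> G (every symbol on the right is already known nullable).
Not nullable: A, D, S — each has a terminal in every rule's right-hand side or depends on a non-nullable symbol.

{G, Z}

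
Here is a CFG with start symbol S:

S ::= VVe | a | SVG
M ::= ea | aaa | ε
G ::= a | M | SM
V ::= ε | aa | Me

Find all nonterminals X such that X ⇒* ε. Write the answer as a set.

Directly nullable (have an ε-rule): {M, V}.
G is nullable via G -> M (every symbol on the right is already known nullable).
Not nullable: S — each has a terminal in every rule's right-hand side or depends on a non-nullable symbol.

{G, M, V}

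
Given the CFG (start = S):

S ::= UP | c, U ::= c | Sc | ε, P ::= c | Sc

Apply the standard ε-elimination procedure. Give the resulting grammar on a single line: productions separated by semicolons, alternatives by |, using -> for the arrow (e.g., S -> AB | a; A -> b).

Nullable set: {U}.
S -> UP: U nullable, giving P | UP.
Drop U -> ε.
Unchanged (no nullable symbols): S -> c; P -> Sc; P -> c; U -> Sc; U -> c.

S -> P | c | UP; P -> c | Sc; U -> c | Sc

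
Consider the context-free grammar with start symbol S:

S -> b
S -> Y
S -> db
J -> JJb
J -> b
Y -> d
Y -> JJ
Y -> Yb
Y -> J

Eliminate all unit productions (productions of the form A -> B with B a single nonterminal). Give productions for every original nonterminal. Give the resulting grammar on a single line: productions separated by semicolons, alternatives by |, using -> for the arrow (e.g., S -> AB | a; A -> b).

Unit productions: S->Y, Y->J.
Unit pairs (A ⇒* B via units): (S,J), (S,Y), (Y,J).
S: inherits non-unit rules of {J, S, Y} → JJ | JJb | Yb | b | d | db.
J: inherits non-unit rules of {J} → JJb | b.
Y: inherits non-unit rules of {J, Y} → JJ | JJb | Yb | b | d.

S -> b | d | JJ | Yb | db | JJb; J -> b | JJb; Y -> b | d | JJ | Yb | JJb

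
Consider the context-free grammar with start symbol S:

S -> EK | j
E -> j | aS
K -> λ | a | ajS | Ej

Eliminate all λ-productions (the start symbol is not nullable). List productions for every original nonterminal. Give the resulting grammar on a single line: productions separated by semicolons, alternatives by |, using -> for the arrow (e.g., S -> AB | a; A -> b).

S -> E | j | EK; E -> j | aS; K -> a | Ej | ajS

Nullable set: {K}.
S -> EK: K nullable, giving E | EK.
Drop K -> λ.
Unchanged (no nullable symbols): S -> j; E -> aS; E -> j; K -> Ej; K -> a; K -> ajS.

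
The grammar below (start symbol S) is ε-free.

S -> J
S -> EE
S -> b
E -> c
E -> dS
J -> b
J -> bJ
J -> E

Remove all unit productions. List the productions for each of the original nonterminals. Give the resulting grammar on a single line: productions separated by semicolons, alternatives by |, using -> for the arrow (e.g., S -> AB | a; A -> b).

Unit productions: J->E, S->J.
Unit pairs (A ⇒* B via units): (J,E), (S,E), (S,J).
S: inherits non-unit rules of {E, J, S} → EE | b | bJ | c | dS.
E: inherits non-unit rules of {E} → c | dS.
J: inherits non-unit rules of {E, J} → b | bJ | c | dS.

S -> b | c | EE | bJ | dS; E -> c | dS; J -> b | c | bJ | dS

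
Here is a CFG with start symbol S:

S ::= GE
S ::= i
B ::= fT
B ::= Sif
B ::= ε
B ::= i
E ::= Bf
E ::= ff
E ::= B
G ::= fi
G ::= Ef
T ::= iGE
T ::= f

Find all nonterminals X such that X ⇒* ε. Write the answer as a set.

Directly nullable (have an ε-rule): {B}.
E is nullable via E -> B (every symbol on the right is already known nullable).
Not nullable: G, S, T — each has a terminal in every rule's right-hand side or depends on a non-nullable symbol.

{B, E}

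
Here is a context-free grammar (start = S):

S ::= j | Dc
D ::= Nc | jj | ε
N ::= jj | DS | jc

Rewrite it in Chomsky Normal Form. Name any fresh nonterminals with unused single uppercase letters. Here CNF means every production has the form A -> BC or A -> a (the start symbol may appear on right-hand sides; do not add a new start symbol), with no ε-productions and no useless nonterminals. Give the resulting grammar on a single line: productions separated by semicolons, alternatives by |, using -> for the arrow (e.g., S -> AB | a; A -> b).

Nullable: {D}; after ε-elimination: S -> c | j | Dc; D -> Nc | jj; N -> S | DS | jc | jj.
After unit-elimination: S -> c | j | Dc; D -> Nc | jj; N -> c | j | DS | Dc | jc | jj.
TERM: introduce A -> c, B -> j and substitute in every rule of length ≥2.

S -> c | j | DA; A -> c; B -> j; D -> BB | NA; N -> c | j | BA | BB | DA | DS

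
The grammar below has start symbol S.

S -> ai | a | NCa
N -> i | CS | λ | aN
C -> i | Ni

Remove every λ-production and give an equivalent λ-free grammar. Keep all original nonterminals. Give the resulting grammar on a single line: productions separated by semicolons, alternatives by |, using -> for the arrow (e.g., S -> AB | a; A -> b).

Nullable set: {N}.
S -> NCa: N nullable, giving Ca | NCa.
C -> Ni: N nullable, giving Ni | i.
Drop N -> λ.
N -> aN: N nullable, giving a | aN.
Unchanged (no nullable symbols): S -> a; S -> ai; C -> i; N -> CS; N -> i.

S -> a | Ca | ai | NCa; C -> i | Ni; N -> a | i | CS | aN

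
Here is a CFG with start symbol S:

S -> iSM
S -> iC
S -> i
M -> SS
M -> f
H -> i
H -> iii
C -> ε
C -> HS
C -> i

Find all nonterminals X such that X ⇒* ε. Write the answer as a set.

Directly nullable (have an ε-rule): {C}.
Not nullable: H, M, S — each has a terminal in every rule's right-hand side or depends on a non-nullable symbol.

{C}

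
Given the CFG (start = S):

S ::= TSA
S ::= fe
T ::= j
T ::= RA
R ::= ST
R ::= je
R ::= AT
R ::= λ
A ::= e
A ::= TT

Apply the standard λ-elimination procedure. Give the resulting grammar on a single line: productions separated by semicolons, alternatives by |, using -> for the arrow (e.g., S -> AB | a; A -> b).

Nullable set: {R}.
Drop R -> λ.
T -> RA: R nullable, giving A | RA.
Unchanged (no nullable symbols): S -> TSA; S -> fe; A -> TT; A -> e; R -> AT; R -> ST; R -> je; T -> j.

S -> fe | TSA; A -> e | TT; R -> AT | ST | je; T -> A | j | RA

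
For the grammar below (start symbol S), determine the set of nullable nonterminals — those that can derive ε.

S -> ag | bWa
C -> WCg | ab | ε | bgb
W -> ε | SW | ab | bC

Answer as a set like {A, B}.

Directly nullable (have an ε-rule): {C, W}.
Not nullable: S — each has a terminal in every rule's right-hand side or depends on a non-nullable symbol.

{C, W}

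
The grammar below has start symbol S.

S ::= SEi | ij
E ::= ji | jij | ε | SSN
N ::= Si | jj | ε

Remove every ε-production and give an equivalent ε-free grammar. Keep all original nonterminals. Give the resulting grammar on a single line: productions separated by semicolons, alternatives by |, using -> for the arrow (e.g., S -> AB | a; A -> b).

Nullable set: {E, N}.
S -> SEi: E nullable, giving SEi | Si.
Drop E -> ε.
E -> SSN: N nullable, giving SS | SSN.
Drop N -> ε.
Unchanged (no nullable symbols): S -> ij; E -> ji; E -> jij; N -> Si; N -> jj.

S -> Si | ij | SEi; E -> SS | ji | SSN | jij; N -> Si | jj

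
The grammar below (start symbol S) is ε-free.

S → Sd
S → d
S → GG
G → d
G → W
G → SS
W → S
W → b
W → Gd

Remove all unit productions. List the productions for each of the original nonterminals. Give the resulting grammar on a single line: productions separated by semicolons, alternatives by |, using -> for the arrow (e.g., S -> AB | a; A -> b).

S -> d | GG | Sd; G -> b | d | GG | Gd | SS | Sd; W -> b | d | GG | Gd | Sd

Unit productions: G->W, W->S.
Unit pairs (A ⇒* B via units): (G,S), (G,W), (W,S).
S: inherits non-unit rules of {S} → GG | Sd | d.
G: inherits non-unit rules of {G, S, W} → GG | Gd | SS | Sd | b | d.
W: inherits non-unit rules of {S, W} → GG | Gd | Sd | b | d.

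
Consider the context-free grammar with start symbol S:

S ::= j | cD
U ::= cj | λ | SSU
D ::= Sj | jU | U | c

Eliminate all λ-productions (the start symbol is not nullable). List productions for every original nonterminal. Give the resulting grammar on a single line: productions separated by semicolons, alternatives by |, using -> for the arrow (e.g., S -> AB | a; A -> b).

S -> c | j | cD; D -> U | c | j | Sj | jU; U -> SS | cj | SSU

Nullable set: {D, U}.
S -> cD: D nullable, giving c | cD.
D -> U: U nullable, giving U.
D -> jU: U nullable, giving j | jU.
Drop U -> λ.
U -> SSU: U nullable, giving SS | SSU.
Unchanged (no nullable symbols): S -> j; D -> Sj; D -> c; U -> cj.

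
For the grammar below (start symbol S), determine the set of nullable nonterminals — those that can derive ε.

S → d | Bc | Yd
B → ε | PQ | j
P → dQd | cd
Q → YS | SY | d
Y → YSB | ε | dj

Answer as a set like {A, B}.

{B, Y}

Directly nullable (have an ε-rule): {B, Y}.
Not nullable: P, Q, S — each has a terminal in every rule's right-hand side or depends on a non-nullable symbol.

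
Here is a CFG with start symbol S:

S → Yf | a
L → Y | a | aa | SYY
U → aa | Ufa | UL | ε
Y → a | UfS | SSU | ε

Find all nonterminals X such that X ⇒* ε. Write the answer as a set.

{L, U, Y}

Directly nullable (have an ε-rule): {U, Y}.
L is nullable via L -> Y (every symbol on the right is already known nullable).
Not nullable: S — each has a terminal in every rule's right-hand side or depends on a non-nullable symbol.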